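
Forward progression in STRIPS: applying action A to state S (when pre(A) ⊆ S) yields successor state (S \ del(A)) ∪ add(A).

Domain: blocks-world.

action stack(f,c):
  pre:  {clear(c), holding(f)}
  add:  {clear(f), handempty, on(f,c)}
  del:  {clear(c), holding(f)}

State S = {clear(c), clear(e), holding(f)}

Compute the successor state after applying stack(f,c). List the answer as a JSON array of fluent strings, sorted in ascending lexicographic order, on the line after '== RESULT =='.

Compute (S \ del) ∪ add:
  pre ⊆ S: {clear(c), holding(f)} ⊆ S  — applicable
  S \ del = {clear(e)}
  ∪ add   = {clear(e), clear(f), handempty, on(f,c)}

== RESULT ==
["clear(e)", "clear(f)", "handempty", "on(f,c)"]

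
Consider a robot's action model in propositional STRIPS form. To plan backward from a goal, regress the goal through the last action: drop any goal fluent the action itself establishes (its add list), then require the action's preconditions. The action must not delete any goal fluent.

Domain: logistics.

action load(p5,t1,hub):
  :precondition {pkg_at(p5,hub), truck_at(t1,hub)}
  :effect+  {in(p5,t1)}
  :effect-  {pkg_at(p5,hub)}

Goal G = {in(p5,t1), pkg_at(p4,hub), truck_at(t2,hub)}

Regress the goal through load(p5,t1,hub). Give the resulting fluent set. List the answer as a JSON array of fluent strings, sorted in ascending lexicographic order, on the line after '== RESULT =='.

Regress:
  G ∩ del = {}  (empty — regression defined)
  G \ add = {in(p5,t1), pkg_at(p4,hub), truck_at(t2,hub)} \ {in(p5,t1)} = {pkg_at(p4,hub), truck_at(t2,hub)}
  ∪ pre   = {pkg_at(p4,hub), truck_at(t2,hub)} ∪ {pkg_at(p5,hub), truck_at(t1,hub)}
          = {pkg_at(p4,hub), pkg_at(p5,hub), truck_at(t1,hub), truck_at(t2,hub)}

== RESULT ==
["pkg_at(p4,hub)", "pkg_at(p5,hub)", "truck_at(t1,hub)", "truck_at(t2,hub)"]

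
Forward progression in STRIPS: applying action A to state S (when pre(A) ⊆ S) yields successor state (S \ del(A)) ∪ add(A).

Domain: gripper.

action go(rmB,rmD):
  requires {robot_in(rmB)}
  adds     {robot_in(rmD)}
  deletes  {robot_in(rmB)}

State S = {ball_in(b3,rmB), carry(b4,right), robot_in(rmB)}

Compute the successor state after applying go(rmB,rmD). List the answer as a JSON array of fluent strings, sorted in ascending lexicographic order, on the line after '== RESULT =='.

Compute (S \ del) ∪ add:
  pre ⊆ S: {robot_in(rmB)} ⊆ S  — applicable
  S \ del = {ball_in(b3,rmB), carry(b4,right)}
  ∪ add   = {ball_in(b3,rmB), carry(b4,right), robot_in(rmD)}

== RESULT ==
["ball_in(b3,rmB)", "carry(b4,right)", "robot_in(rmD)"]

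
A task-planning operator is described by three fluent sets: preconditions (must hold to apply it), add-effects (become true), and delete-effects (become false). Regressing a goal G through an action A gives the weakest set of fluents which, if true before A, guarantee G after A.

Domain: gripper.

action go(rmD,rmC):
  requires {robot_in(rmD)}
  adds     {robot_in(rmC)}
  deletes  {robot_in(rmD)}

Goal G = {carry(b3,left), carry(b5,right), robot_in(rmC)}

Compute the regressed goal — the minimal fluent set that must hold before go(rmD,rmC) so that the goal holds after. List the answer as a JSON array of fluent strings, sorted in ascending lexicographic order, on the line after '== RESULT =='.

Compute (G \ add) ∪ pre:
  G ∩ del = {}  (empty — regression defined)
  G \ add = {carry(b3,left), carry(b5,right), robot_in(rmC)} \ {robot_in(rmC)} = {carry(b3,left), carry(b5,right)}
  ∪ pre   = {carry(b3,left), carry(b5,right)} ∪ {robot_in(rmD)}
          = {carry(b3,left), carry(b5,right), robot_in(rmD)}

== RESULT ==
["carry(b3,left)", "carry(b5,right)", "robot_in(rmD)"]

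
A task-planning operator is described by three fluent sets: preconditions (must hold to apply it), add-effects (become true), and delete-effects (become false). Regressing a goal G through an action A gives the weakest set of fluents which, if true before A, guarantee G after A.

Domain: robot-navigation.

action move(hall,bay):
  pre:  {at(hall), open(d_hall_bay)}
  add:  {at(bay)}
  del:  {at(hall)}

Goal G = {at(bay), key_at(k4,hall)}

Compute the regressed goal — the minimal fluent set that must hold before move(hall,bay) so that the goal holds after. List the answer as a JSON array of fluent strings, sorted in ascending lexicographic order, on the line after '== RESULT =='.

Regress:
  G ∩ del = {}  (empty — regression defined)
  G \ add = {at(bay), key_at(k4,hall)} \ {at(bay)} = {key_at(k4,hall)}
  ∪ pre   = {key_at(k4,hall)} ∪ {at(hall), open(d_hall_bay)}
          = {at(hall), key_at(k4,hall), open(d_hall_bay)}

== RESULT ==
["at(hall)", "key_at(k4,hall)", "open(d_hall_bay)"]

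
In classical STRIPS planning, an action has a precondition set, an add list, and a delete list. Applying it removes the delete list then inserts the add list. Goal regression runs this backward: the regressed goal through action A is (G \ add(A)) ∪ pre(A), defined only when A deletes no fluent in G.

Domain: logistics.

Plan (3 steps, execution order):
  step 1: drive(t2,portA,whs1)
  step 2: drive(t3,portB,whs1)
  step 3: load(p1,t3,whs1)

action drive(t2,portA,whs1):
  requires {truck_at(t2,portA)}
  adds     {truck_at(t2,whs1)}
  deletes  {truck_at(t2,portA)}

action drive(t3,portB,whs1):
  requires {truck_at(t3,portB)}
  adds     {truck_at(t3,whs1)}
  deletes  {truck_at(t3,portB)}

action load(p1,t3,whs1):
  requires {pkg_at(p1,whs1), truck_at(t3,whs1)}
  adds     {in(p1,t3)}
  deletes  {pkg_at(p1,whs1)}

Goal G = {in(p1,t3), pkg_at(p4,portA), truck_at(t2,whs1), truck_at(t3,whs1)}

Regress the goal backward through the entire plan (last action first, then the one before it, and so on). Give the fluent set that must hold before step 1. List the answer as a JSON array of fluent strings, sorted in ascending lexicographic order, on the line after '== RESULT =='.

Regress step by step:
  through step 3 (load(p1,t3,whs1)): drop {in(p1,t3)}, keep {pkg_at(p4,portA), truck_at(t2,whs1), truck_at(t3,whs1)}, require {pkg_at(p1,whs1), truck_at(t3,whs1)}
    → {pkg_at(p1,whs1), pkg_at(p4,portA), truck_at(t2,whs1), truck_at(t3,whs1)}
  through step 2 (drive(t3,portB,whs1)): drop {truck_at(t3,whs1)}, keep {pkg_at(p1,whs1), pkg_at(p4,portA), truck_at(t2,whs1)}, require {truck_at(t3,portB)}
    → {pkg_at(p1,whs1), pkg_at(p4,portA), truck_at(t2,whs1), truck_at(t3,portB)}
  through step 1 (drive(t2,portA,whs1)): drop {truck_at(t2,whs1)}, keep {pkg_at(p1,whs1), pkg_at(p4,portA), truck_at(t3,portB)}, require {truck_at(t2,portA)}
    → {pkg_at(p1,whs1), pkg_at(p4,portA), truck_at(t2,portA), truck_at(t3,portB)}

== RESULT ==
["pkg_at(p1,whs1)", "pkg_at(p4,portA)", "truck_at(t2,portA)", "truck_at(t3,portB)"]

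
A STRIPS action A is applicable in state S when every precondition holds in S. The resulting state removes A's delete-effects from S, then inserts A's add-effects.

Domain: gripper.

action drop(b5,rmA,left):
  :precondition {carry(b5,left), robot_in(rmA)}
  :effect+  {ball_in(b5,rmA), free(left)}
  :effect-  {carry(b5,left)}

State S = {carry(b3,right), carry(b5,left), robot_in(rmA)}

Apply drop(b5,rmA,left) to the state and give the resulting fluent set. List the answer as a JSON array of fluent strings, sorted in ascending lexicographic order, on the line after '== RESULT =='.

Compute (S \ del) ∪ add:
  pre ⊆ S: {carry(b5,left), robot_in(rmA)} ⊆ S  — applicable
  S \ del = {carry(b3,right), robot_in(rmA)}
  ∪ add   = {ball_in(b5,rmA), carry(b3,right), free(left), robot_in(rmA)}

== RESULT ==
["ball_in(b5,rmA)", "carry(b3,right)", "free(left)", "robot_in(rmA)"]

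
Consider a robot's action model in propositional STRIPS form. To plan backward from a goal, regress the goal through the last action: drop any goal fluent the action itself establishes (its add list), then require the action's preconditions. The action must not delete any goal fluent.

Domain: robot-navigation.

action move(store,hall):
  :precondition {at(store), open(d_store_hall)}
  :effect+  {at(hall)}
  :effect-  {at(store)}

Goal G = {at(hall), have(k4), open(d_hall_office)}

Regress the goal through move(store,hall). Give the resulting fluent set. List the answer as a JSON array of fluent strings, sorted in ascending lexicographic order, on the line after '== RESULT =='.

Regress:
  G ∩ del = {}  (empty — regression defined)
  G \ add = {at(hall), have(k4), open(d_hall_office)} \ {at(hall)} = {have(k4), open(d_hall_office)}
  ∪ pre   = {have(k4), open(d_hall_office)} ∪ {at(store), open(d_store_hall)}
          = {at(store), have(k4), open(d_hall_office), open(d_store_hall)}

== RESULT ==
["at(store)", "have(k4)", "open(d_hall_office)", "open(d_store_hall)"]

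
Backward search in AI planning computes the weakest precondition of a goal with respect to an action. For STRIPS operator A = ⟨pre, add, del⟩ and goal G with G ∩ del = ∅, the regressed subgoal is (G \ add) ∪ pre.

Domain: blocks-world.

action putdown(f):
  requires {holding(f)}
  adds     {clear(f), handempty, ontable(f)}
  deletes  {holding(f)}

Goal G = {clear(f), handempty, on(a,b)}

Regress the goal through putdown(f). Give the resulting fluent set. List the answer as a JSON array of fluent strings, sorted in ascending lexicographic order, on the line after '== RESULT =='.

Regress:
  G ∩ del = {}  (empty — regression defined)
  G \ add = {clear(f), handempty, on(a,b)} \ {clear(f), handempty, ontable(f)} = {on(a,b)}
  ∪ pre   = {on(a,b)} ∪ {holding(f)}
          = {holding(f), on(a,b)}

== RESULT ==
["holding(f)", "on(a,b)"]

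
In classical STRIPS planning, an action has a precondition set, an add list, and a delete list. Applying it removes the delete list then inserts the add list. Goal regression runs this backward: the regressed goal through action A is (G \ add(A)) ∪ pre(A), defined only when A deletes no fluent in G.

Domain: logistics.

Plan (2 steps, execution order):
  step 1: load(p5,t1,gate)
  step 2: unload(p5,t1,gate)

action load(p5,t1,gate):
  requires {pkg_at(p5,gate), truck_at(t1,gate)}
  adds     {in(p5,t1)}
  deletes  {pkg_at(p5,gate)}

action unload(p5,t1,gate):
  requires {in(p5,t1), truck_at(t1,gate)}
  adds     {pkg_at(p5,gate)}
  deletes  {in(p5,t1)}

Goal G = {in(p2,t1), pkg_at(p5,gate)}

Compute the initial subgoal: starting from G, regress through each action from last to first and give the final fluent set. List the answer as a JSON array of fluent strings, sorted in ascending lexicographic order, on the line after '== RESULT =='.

Work backward from the goal:
  through step 2 (unload(p5,t1,gate)): drop {pkg_at(p5,gate)}, keep {in(p2,t1)}, require {in(p5,t1), truck_at(t1,gate)}
    → {in(p2,t1), in(p5,t1), truck_at(t1,gate)}
  through step 1 (load(p5,t1,gate)): drop {in(p5,t1)}, keep {in(p2,t1), truck_at(t1,gate)}, require {pkg_at(p5,gate), truck_at(t1,gate)}
    → {in(p2,t1), pkg_at(p5,gate), truck_at(t1,gate)}

== RESULT ==
["in(p2,t1)", "pkg_at(p5,gate)", "truck_at(t1,gate)"]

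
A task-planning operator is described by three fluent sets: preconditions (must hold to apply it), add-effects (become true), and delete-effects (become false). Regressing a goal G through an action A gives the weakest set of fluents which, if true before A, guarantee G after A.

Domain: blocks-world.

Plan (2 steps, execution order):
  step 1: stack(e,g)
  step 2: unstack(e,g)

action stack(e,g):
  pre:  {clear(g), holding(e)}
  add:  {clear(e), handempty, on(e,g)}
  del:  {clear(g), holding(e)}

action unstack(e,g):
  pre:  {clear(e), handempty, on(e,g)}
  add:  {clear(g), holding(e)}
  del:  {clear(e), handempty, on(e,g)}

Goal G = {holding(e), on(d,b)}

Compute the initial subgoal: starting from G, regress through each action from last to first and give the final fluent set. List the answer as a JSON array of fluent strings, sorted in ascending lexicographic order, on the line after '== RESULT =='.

Work backward from the goal:
  through step 2 (unstack(e,g)): drop {holding(e)}, keep {on(d,b)}, require {clear(e), handempty, on(e,g)}
    → {clear(e), handempty, on(d,b), on(e,g)}
  through step 1 (stack(e,g)): drop {clear(e), handempty, on(e,g)}, keep {on(d,b)}, require {clear(g), holding(e)}
    → {clear(g), holding(e), on(d,b)}

== RESULT ==
["clear(g)", "holding(e)", "on(d,b)"]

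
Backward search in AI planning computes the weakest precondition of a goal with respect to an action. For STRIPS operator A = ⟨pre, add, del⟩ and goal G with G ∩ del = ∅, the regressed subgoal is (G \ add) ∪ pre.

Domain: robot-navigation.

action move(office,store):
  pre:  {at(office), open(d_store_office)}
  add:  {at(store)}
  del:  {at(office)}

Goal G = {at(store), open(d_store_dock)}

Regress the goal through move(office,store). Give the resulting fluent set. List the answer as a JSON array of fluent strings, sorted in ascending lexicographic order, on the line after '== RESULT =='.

Compute (G \ add) ∪ pre:
  G ∩ del = {}  (empty — regression defined)
  G \ add = {at(store), open(d_store_dock)} \ {at(store)} = {open(d_store_dock)}
  ∪ pre   = {open(d_store_dock)} ∪ {at(office), open(d_store_office)}
          = {at(office), open(d_store_dock), open(d_store_office)}

== RESULT ==
["at(office)", "open(d_store_dock)", "open(d_store_office)"]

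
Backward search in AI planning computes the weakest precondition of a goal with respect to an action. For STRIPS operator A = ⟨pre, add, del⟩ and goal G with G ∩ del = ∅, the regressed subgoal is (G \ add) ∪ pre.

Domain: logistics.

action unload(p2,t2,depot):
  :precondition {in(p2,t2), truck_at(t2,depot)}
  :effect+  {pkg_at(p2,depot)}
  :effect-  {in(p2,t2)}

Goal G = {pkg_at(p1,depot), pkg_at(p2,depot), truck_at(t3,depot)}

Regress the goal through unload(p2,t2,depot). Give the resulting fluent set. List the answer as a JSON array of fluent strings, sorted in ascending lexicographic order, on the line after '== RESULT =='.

Regress:
  G ∩ del = {}  (empty — regression defined)
  G \ add = {pkg_at(p1,depot), pkg_at(p2,depot), truck_at(t3,depot)} \ {pkg_at(p2,depot)} = {pkg_at(p1,depot), truck_at(t3,depot)}
  ∪ pre   = {pkg_at(p1,depot), truck_at(t3,depot)} ∪ {in(p2,t2), truck_at(t2,depot)}
          = {in(p2,t2), pkg_at(p1,depot), truck_at(t2,depot), truck_at(t3,depot)}

== RESULT ==
["in(p2,t2)", "pkg_at(p1,depot)", "truck_at(t2,depot)", "truck_at(t3,depot)"]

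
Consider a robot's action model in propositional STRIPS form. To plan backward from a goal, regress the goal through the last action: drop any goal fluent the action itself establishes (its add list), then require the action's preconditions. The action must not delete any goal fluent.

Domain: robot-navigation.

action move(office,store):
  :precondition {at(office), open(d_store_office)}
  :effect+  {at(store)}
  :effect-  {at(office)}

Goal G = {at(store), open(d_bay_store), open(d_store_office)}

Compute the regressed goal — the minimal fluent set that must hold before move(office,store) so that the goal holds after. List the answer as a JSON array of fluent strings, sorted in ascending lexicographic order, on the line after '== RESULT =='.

Compute (G \ add) ∪ pre:
  G ∩ del = {}  (empty — regression defined)
  G \ add = {at(store), open(d_bay_store), open(d_store_office)} \ {at(store)} = {open(d_bay_store), open(d_store_office)}
  ∪ pre   = {open(d_bay_store), open(d_store_office)} ∪ {at(office), open(d_store_office)}
          = {at(office), open(d_bay_store), open(d_store_office)}

== RESULT ==
["at(office)", "open(d_bay_store)", "open(d_store_office)"]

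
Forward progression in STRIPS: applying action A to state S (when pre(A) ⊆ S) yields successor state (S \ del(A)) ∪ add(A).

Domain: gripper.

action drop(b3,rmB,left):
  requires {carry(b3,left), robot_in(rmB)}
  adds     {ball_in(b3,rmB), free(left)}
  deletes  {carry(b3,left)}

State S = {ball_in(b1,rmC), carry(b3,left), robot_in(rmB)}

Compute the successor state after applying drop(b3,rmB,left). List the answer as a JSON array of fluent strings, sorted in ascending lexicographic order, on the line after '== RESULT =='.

Progress:
  pre ⊆ S: {carry(b3,left), robot_in(rmB)} ⊆ S  — applicable
  S \ del = {ball_in(b1,rmC), robot_in(rmB)}
  ∪ add   = {ball_in(b1,rmC), ball_in(b3,rmB), free(left), robot_in(rmB)}

== RESULT ==
["ball_in(b1,rmC)", "ball_in(b3,rmB)", "free(left)", "robot_in(rmB)"]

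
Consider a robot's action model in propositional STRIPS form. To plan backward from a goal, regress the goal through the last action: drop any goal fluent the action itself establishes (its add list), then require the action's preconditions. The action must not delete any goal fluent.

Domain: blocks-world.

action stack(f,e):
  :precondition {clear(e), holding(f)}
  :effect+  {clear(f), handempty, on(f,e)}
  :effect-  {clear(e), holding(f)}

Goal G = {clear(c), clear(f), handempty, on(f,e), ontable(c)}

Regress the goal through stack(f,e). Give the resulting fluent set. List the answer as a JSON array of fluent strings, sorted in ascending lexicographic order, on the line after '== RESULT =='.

Compute (G \ add) ∪ pre:
  G ∩ del = {}  (empty — regression defined)
  G \ add = {clear(c), clear(f), handempty, on(f,e), ontable(c)} \ {clear(f), handempty, on(f,e)} = {clear(c), ontable(c)}
  ∪ pre   = {clear(c), ontable(c)} ∪ {clear(e), holding(f)}
          = {clear(c), clear(e), holding(f), ontable(c)}

== RESULT ==
["clear(c)", "clear(e)", "holding(f)", "ontable(c)"]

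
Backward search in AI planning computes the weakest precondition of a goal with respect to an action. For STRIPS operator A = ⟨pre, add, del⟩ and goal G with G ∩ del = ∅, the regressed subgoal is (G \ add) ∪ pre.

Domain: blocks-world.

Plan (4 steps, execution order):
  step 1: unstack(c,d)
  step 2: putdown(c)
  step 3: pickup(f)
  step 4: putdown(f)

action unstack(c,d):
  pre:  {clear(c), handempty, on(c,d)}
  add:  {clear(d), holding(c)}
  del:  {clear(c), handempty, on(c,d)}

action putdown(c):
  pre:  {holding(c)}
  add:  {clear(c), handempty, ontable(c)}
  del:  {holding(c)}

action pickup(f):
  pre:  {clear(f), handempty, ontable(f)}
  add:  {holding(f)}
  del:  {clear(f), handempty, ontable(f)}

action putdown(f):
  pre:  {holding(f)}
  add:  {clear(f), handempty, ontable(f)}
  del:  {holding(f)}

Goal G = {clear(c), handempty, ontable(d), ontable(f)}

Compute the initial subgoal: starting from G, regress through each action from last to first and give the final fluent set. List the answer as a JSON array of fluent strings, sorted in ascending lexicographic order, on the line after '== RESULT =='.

Work backward from the goal:
  through step 4 (putdown(f)): drop {handempty, ontable(f)}, keep {clear(c), ontable(d)}, require {holding(f)}
    → {clear(c), holding(f), ontable(d)}
  through step 3 (pickup(f)): drop {holding(f)}, keep {clear(c), ontable(d)}, require {clear(f), handempty, ontable(f)}
    → {clear(c), clear(f), handempty, ontable(d), ontable(f)}
  through step 2 (putdown(c)): drop {clear(c), handempty}, keep {clear(f), ontable(d), ontable(f)}, require {holding(c)}
    → {clear(f), holding(c), ontable(d), ontable(f)}
  through step 1 (unstack(c,d)): drop {holding(c)}, keep {clear(f), ontable(d), ontable(f)}, require {clear(c), handempty, on(c,d)}
    → {clear(c), clear(f), handempty, on(c,d), ontable(d), ontable(f)}

== RESULT ==
["clear(c)", "clear(f)", "handempty", "on(c,d)", "ontable(d)", "ontable(f)"]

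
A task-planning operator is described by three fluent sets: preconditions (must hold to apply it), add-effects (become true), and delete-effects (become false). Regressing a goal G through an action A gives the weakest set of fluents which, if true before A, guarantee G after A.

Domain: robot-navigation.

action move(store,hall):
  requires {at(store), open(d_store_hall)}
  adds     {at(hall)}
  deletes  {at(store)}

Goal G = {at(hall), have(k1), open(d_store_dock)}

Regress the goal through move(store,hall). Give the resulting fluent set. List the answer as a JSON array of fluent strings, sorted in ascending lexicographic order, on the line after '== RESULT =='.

Regress:
  G ∩ del = {}  (empty — regression defined)
  G \ add = {at(hall), have(k1), open(d_store_dock)} \ {at(hall)} = {have(k1), open(d_store_dock)}
  ∪ pre   = {have(k1), open(d_store_dock)} ∪ {at(store), open(d_store_hall)}
          = {at(store), have(k1), open(d_store_dock), open(d_store_hall)}

== RESULT ==
["at(store)", "have(k1)", "open(d_store_dock)", "open(d_store_hall)"]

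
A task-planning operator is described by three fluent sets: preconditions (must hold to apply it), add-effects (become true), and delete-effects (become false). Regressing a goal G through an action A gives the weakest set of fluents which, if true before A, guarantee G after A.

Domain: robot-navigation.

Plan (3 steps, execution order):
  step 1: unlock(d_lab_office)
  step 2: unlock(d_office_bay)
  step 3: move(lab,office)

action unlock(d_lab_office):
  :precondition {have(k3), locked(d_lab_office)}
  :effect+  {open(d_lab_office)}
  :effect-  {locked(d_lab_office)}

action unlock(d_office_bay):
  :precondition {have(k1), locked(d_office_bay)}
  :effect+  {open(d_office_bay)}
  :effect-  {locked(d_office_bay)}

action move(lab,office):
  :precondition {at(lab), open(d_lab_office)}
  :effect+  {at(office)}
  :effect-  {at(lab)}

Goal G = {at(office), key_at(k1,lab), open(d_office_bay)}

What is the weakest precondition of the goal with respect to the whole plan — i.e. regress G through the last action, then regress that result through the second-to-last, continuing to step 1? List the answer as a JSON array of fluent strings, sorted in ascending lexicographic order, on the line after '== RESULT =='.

Regress step by step:
  through step 3 (move(lab,office)): drop {at(office)}, keep {key_at(k1,lab), open(d_office_bay)}, require {at(lab), open(d_lab_office)}
    → {at(lab), key_at(k1,lab), open(d_lab_office), open(d_office_bay)}
  through step 2 (unlock(d_office_bay)): drop {open(d_office_bay)}, keep {at(lab), key_at(k1,lab), open(d_lab_office)}, require {have(k1), locked(d_office_bay)}
    → {at(lab), have(k1), key_at(k1,lab), locked(d_office_bay), open(d_lab_office)}
  through step 1 (unlock(d_lab_office)): drop {open(d_lab_office)}, keep {at(lab), have(k1), key_at(k1,lab), locked(d_office_bay)}, require {have(k3), locked(d_lab_office)}
    → {at(lab), have(k1), have(k3), key_at(k1,lab), locked(d_lab_office), locked(d_office_bay)}

== RESULT ==
["at(lab)", "have(k1)", "have(k3)", "key_at(k1,lab)", "locked(d_lab_office)", "locked(d_office_bay)"]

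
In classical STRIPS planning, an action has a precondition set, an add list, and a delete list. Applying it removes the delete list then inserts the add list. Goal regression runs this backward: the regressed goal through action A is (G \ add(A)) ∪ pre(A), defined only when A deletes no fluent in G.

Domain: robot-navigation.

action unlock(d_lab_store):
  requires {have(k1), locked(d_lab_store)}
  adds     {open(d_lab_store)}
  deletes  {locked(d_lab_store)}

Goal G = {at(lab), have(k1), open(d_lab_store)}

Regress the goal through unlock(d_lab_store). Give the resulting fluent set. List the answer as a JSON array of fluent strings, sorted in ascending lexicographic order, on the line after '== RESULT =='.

Compute (G \ add) ∪ pre:
  G ∩ del = {}  (empty — regression defined)
  G \ add = {at(lab), have(k1), open(d_lab_store)} \ {open(d_lab_store)} = {at(lab), have(k1)}
  ∪ pre   = {at(lab), have(k1)} ∪ {have(k1), locked(d_lab_store)}
          = {at(lab), have(k1), locked(d_lab_store)}

== RESULT ==
["at(lab)", "have(k1)", "locked(d_lab_store)"]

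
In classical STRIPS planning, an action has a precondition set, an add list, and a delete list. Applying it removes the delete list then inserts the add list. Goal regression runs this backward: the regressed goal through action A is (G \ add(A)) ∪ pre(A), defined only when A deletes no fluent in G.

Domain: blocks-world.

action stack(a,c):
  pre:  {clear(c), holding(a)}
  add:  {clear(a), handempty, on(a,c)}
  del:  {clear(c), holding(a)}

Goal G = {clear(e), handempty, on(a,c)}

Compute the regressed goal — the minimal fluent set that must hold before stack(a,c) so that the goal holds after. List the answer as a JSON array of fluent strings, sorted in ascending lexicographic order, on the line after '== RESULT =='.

Regress:
  G ∩ del = {}  (empty — regression defined)
  G \ add = {clear(e), handempty, on(a,c)} \ {clear(a), handempty, on(a,c)} = {clear(e)}
  ∪ pre   = {clear(e)} ∪ {clear(c), holding(a)}
          = {clear(c), clear(e), holding(a)}

== RESULT ==
["clear(c)", "clear(e)", "holding(a)"]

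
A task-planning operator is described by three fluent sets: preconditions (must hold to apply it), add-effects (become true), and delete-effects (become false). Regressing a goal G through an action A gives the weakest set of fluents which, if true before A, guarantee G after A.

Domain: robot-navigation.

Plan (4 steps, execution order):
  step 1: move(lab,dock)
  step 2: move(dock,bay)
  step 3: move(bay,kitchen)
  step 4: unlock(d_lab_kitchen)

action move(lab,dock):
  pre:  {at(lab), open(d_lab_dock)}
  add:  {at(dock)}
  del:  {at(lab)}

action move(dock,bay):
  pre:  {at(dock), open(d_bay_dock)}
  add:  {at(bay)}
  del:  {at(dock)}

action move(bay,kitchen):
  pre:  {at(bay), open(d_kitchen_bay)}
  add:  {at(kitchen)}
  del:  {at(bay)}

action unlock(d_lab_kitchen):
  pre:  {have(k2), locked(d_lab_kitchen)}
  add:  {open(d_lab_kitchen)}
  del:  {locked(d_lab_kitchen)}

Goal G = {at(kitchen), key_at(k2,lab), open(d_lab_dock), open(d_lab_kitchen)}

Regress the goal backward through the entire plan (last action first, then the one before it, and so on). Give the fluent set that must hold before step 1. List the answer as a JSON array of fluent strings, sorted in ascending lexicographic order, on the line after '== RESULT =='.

Work backward from the goal:
  through step 4 (unlock(d_lab_kitchen)): drop {open(d_lab_kitchen)}, keep {at(kitchen), key_at(k2,lab), open(d_lab_dock)}, require {have(k2), locked(d_lab_kitchen)}
    → {at(kitchen), have(k2), key_at(k2,lab), locked(d_lab_kitchen), open(d_lab_dock)}
  through step 3 (move(bay,kitchen)): drop {at(kitchen)}, keep {have(k2), key_at(k2,lab), locked(d_lab_kitchen), open(d_lab_dock)}, require {at(bay), open(d_kitchen_bay)}
    → {at(bay), have(k2), key_at(k2,lab), locked(d_lab_kitchen), open(d_kitchen_bay), open(d_lab_dock)}
  through step 2 (move(dock,bay)): drop {at(bay)}, keep {have(k2), key_at(k2,lab), locked(d_lab_kitchen), open(d_kitchen_bay), open(d_lab_dock)}, require {at(dock), open(d_bay_dock)}
    → {at(dock), have(k2), key_at(k2,lab), locked(d_lab_kitchen), open(d_bay_dock), open(d_kitchen_bay), open(d_lab_dock)}
  through step 1 (move(lab,dock)): drop {at(dock)}, keep {have(k2), key_at(k2,lab), locked(d_lab_kitchen), open(d_bay_dock), open(d_kitchen_bay), open(d_lab_dock)}, require {at(lab), open(d_lab_dock)}
    → {at(lab), have(k2), key_at(k2,lab), locked(d_lab_kitchen), open(d_bay_dock), open(d_kitchen_bay), open(d_lab_dock)}

== RESULT ==
["at(lab)", "have(k2)", "key_at(k2,lab)", "locked(d_lab_kitchen)", "open(d_bay_dock)", "open(d_kitchen_bay)", "open(d_lab_dock)"]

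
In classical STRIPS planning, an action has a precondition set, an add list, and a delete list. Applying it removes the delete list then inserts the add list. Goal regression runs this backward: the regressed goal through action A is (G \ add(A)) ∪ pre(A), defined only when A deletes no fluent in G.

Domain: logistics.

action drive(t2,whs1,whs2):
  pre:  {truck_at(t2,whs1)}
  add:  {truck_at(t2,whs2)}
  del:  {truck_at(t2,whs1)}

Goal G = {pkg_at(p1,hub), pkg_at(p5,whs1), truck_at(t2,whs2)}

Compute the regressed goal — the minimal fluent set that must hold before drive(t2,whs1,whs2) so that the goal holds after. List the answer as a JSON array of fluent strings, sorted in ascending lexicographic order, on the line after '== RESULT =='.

Regress:
  G ∩ del = {}  (empty — regression defined)
  G \ add = {pkg_at(p1,hub), pkg_at(p5,whs1), truck_at(t2,whs2)} \ {truck_at(t2,whs2)} = {pkg_at(p1,hub), pkg_at(p5,whs1)}
  ∪ pre   = {pkg_at(p1,hub), pkg_at(p5,whs1)} ∪ {truck_at(t2,whs1)}
          = {pkg_at(p1,hub), pkg_at(p5,whs1), truck_at(t2,whs1)}

== RESULT ==
["pkg_at(p1,hub)", "pkg_at(p5,whs1)", "truck_at(t2,whs1)"]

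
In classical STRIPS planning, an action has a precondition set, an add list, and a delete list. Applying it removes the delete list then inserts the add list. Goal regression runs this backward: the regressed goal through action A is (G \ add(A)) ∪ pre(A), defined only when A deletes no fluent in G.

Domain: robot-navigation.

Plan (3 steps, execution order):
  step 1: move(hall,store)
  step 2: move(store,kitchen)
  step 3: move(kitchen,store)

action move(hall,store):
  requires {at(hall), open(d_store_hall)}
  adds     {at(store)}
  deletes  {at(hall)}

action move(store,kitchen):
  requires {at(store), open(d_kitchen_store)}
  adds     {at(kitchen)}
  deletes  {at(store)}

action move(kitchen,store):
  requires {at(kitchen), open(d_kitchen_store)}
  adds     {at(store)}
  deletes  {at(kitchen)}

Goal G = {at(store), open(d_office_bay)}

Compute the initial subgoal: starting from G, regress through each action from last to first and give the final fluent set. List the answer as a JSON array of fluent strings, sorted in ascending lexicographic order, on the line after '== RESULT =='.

Work backward from the goal:
  through step 3 (move(kitchen,store)): drop {at(store)}, keep {open(d_office_bay)}, require {at(kitchen), open(d_kitchen_store)}
    → {at(kitchen), open(d_kitchen_store), open(d_office_bay)}
  through step 2 (move(store,kitchen)): drop {at(kitchen)}, keep {open(d_kitchen_store), open(d_office_bay)}, require {at(store), open(d_kitchen_store)}
    → {at(store), open(d_kitchen_store), open(d_office_bay)}
  through step 1 (move(hall,store)): drop {at(store)}, keep {open(d_kitchen_store), open(d_office_bay)}, require {at(hall), open(d_store_hall)}
    → {at(hall), open(d_kitchen_store), open(d_office_bay), open(d_store_hall)}

== RESULT ==
["at(hall)", "open(d_kitchen_store)", "open(d_office_bay)", "open(d_store_hall)"]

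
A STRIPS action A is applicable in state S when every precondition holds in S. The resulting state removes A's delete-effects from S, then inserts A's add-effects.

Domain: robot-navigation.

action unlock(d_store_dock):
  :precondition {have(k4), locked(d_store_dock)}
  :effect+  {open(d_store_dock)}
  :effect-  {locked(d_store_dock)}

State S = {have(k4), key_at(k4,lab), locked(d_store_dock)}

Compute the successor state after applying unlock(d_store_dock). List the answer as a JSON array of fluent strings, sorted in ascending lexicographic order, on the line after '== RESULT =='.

Compute (S \ del) ∪ add:
  pre ⊆ S: {have(k4), locked(d_store_dock)} ⊆ S  — applicable
  S \ del = {have(k4), key_at(k4,lab)}
  ∪ add   = {have(k4), key_at(k4,lab), open(d_store_dock)}

== RESULT ==
["have(k4)", "key_at(k4,lab)", "open(d_store_dock)"]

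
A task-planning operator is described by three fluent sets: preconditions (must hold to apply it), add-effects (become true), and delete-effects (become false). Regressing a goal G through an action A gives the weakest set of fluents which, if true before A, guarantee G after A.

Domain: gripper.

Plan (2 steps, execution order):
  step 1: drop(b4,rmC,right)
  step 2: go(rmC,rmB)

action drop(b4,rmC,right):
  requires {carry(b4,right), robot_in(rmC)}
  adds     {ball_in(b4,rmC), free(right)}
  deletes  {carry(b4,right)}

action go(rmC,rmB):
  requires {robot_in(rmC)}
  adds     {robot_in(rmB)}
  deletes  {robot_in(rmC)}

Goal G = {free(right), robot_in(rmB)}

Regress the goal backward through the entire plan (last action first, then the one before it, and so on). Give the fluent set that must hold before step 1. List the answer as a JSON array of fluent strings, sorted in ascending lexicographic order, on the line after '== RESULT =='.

Regress step by step:
  through step 2 (go(rmC,rmB)): drop {robot_in(rmB)}, keep {free(right)}, require {robot_in(rmC)}
    → {free(right), robot_in(rmC)}
  through step 1 (drop(b4,rmC,right)): drop {free(right)}, keep {robot_in(rmC)}, require {carry(b4,right), robot_in(rmC)}
    → {carry(b4,right), robot_in(rmC)}

== RESULT ==
["carry(b4,right)", "robot_in(rmC)"]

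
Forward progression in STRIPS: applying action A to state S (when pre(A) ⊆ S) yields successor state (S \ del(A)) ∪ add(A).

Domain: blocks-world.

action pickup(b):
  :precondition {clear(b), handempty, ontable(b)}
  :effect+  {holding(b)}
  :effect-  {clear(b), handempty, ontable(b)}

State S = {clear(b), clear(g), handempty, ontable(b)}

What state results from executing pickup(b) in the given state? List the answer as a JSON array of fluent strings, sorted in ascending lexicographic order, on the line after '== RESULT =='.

Compute (S \ del) ∪ add:
  pre ⊆ S: {clear(b), handempty, ontable(b)} ⊆ S  — applicable
  S \ del = {clear(g)}
  ∪ add   = {clear(g), holding(b)}

== RESULT ==
["clear(g)", "holding(b)"]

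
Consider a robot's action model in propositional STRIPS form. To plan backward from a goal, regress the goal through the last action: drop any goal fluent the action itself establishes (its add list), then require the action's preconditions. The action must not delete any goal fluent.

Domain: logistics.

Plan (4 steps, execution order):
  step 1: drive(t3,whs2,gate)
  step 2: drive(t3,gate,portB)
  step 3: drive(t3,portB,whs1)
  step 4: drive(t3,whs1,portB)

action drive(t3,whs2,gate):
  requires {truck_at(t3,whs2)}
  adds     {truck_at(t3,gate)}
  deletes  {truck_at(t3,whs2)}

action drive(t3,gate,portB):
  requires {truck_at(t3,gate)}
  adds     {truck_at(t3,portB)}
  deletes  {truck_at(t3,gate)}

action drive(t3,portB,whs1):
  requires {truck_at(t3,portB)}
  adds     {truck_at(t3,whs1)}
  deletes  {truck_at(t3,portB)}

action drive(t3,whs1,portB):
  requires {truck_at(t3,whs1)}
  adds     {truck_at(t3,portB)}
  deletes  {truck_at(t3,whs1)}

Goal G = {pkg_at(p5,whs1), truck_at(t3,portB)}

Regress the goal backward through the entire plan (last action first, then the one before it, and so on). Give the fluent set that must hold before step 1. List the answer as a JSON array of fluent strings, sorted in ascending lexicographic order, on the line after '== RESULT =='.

Work backward from the goal:
  through step 4 (drive(t3,whs1,portB)): drop {truck_at(t3,portB)}, keep {pkg_at(p5,whs1)}, require {truck_at(t3,whs1)}
    → {pkg_at(p5,whs1), truck_at(t3,whs1)}
  through step 3 (drive(t3,portB,whs1)): drop {truck_at(t3,whs1)}, keep {pkg_at(p5,whs1)}, require {truck_at(t3,portB)}
    → {pkg_at(p5,whs1), truck_at(t3,portB)}
  through step 2 (drive(t3,gate,portB)): drop {truck_at(t3,portB)}, keep {pkg_at(p5,whs1)}, require {truck_at(t3,gate)}
    → {pkg_at(p5,whs1), truck_at(t3,gate)}
  through step 1 (drive(t3,whs2,gate)): drop {truck_at(t3,gate)}, keep {pkg_at(p5,whs1)}, require {truck_at(t3,whs2)}
    → {pkg_at(p5,whs1), truck_at(t3,whs2)}

== RESULT ==
["pkg_at(p5,whs1)", "truck_at(t3,whs2)"]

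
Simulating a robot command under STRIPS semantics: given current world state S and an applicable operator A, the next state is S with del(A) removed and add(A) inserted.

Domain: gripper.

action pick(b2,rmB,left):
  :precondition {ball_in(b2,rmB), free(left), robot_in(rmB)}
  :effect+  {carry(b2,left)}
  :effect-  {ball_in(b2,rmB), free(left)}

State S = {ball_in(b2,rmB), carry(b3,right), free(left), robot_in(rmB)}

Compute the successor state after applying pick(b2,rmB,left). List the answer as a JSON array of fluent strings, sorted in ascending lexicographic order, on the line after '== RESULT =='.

Progress:
  pre ⊆ S: {ball_in(b2,rmB), free(left), robot_in(rmB)} ⊆ S  — applicable
  S \ del = {carry(b3,right), robot_in(rmB)}
  ∪ add   = {carry(b2,left), carry(b3,right), robot_in(rmB)}

== RESULT ==
["carry(b2,left)", "carry(b3,right)", "robot_in(rmB)"]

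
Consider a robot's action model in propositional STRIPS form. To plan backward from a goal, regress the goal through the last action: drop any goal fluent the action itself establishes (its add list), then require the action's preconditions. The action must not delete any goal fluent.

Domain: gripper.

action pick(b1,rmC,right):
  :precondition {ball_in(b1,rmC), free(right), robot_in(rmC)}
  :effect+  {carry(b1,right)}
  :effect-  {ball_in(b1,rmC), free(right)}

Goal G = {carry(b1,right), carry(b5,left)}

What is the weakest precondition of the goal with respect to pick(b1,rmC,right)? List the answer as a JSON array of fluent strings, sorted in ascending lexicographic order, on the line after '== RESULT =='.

Compute (G \ add) ∪ pre:
  G ∩ del = {}  (empty — regression defined)
  G \ add = {carry(b1,right), carry(b5,left)} \ {carry(b1,right)} = {carry(b5,left)}
  ∪ pre   = {carry(b5,left)} ∪ {ball_in(b1,rmC), free(right), robot_in(rmC)}
          = {ball_in(b1,rmC), carry(b5,left), free(right), robot_in(rmC)}

== RESULT ==
["ball_in(b1,rmC)", "carry(b5,left)", "free(right)", "robot_in(rmC)"]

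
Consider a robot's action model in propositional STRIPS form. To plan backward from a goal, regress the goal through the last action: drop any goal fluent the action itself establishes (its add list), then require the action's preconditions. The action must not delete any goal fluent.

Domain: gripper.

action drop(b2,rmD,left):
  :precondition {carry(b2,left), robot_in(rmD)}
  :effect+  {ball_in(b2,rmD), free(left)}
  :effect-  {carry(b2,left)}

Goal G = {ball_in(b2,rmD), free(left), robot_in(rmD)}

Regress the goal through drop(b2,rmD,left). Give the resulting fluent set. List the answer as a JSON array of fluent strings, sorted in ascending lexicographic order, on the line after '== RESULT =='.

Compute (G \ add) ∪ pre:
  G ∩ del = {}  (empty — regression defined)
  G \ add = {ball_in(b2,rmD), free(left), robot_in(rmD)} \ {ball_in(b2,rmD), free(left)} = {robot_in(rmD)}
  ∪ pre   = {robot_in(rmD)} ∪ {carry(b2,left), robot_in(rmD)}
          = {carry(b2,left), robot_in(rmD)}

== RESULT ==
["carry(b2,left)", "robot_in(rmD)"]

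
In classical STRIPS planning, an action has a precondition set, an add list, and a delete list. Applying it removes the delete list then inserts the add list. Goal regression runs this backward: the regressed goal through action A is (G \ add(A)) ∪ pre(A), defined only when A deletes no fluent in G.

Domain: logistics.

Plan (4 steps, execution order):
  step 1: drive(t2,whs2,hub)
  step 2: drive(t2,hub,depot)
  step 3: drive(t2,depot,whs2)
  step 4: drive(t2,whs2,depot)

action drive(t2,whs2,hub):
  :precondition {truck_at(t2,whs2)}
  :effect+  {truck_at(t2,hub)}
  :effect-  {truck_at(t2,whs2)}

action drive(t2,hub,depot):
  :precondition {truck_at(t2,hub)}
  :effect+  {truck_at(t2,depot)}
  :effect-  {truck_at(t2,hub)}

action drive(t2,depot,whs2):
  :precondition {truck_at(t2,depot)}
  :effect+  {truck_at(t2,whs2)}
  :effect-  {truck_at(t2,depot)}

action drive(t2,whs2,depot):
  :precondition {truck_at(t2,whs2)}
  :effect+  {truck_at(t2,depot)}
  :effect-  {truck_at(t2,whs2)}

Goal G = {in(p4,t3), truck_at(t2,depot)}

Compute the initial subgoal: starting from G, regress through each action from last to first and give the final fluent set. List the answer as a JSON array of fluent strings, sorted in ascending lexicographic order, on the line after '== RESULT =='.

Regress step by step:
  through step 4 (drive(t2,whs2,depot)): drop {truck_at(t2,depot)}, keep {in(p4,t3)}, require {truck_at(t2,whs2)}
    → {in(p4,t3), truck_at(t2,whs2)}
  through step 3 (drive(t2,depot,whs2)): drop {truck_at(t2,whs2)}, keep {in(p4,t3)}, require {truck_at(t2,depot)}
    → {in(p4,t3), truck_at(t2,depot)}
  through step 2 (drive(t2,hub,depot)): drop {truck_at(t2,depot)}, keep {in(p4,t3)}, require {truck_at(t2,hub)}
    → {in(p4,t3), truck_at(t2,hub)}
  through step 1 (drive(t2,whs2,hub)): drop {truck_at(t2,hub)}, keep {in(p4,t3)}, require {truck_at(t2,whs2)}
    → {in(p4,t3), truck_at(t2,whs2)}

== RESULT ==
["in(p4,t3)", "truck_at(t2,whs2)"]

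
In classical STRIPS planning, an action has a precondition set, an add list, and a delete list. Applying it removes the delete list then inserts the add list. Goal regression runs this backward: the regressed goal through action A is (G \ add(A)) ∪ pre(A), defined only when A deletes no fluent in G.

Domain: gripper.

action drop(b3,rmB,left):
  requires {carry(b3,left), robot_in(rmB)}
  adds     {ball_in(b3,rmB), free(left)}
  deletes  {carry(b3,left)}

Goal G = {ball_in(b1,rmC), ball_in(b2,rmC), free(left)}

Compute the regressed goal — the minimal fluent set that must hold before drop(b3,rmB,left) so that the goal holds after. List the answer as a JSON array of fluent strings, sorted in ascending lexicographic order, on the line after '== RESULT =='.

Regress:
  G ∩ del = {}  (empty — regression defined)
  G \ add = {ball_in(b1,rmC), ball_in(b2,rmC), free(left)} \ {ball_in(b3,rmB), free(left)} = {ball_in(b1,rmC), ball_in(b2,rmC)}
  ∪ pre   = {ball_in(b1,rmC), ball_in(b2,rmC)} ∪ {carry(b3,left), robot_in(rmB)}
          = {ball_in(b1,rmC), ball_in(b2,rmC), carry(b3,left), robot_in(rmB)}

== RESULT ==
["ball_in(b1,rmC)", "ball_in(b2,rmC)", "carry(b3,left)", "robot_in(rmB)"]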